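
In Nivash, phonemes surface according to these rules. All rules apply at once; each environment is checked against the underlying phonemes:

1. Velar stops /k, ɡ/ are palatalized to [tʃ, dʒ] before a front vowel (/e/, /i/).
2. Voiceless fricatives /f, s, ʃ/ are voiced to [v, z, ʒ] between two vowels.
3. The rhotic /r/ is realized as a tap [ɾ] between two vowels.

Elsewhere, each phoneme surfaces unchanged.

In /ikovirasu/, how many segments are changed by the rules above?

Segments that undergo a rule: /r/ → [ɾ] (rule 3); /s/ → [z] (rule 2).
All other segments surface unchanged.

2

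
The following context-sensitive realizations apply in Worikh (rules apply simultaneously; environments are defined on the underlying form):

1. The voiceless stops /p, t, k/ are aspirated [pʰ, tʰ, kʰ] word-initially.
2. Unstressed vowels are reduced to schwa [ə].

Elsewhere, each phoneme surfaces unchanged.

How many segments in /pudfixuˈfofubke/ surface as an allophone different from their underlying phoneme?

6

Segments that undergo a rule: /p/ → [pʰ] (rule 1); /u/ → [ə] (rule 2); /i/ → [ə] (rule 2); /u/ → [ə] (rule 2); /u/ → [ə] (rule 2); /e/ → [ə] (rule 2).
All other segments surface unchanged.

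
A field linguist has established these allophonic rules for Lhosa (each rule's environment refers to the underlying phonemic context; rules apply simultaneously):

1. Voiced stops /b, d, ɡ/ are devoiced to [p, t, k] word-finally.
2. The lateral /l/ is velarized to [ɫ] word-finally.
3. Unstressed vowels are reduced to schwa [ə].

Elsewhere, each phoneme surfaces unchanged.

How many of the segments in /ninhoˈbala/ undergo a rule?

Segments that undergo a rule: /i/ → [ə] (rule 3); /o/ → [ə] (rule 3); /a/ → [ə] (rule 3).
All other segments surface unchanged.

3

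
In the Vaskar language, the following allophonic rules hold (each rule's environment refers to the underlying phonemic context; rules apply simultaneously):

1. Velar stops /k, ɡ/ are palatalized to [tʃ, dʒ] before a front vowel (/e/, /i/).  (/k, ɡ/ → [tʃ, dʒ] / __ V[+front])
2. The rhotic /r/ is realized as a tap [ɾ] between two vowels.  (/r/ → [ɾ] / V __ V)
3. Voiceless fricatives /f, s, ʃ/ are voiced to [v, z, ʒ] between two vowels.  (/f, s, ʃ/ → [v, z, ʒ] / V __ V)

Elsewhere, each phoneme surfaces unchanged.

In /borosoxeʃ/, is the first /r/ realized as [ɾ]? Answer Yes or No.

Yes

/r/ — between /o/ and /o/, between two vowels — surfaces as [ɾ] (rule 2).
The actual realization is [ɾ], which matches [ɾ].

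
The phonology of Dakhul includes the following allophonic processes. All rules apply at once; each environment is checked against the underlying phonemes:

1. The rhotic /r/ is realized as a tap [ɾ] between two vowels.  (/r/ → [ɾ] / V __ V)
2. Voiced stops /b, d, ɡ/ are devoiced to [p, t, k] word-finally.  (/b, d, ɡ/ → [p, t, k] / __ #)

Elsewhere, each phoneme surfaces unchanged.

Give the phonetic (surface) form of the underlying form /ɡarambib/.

[ɡaɾambip]

/ɡ/ — word-initial; rule 2 does not apply here → [ɡ].
/a/ (between /ɡ/ and /r/): no rule targets it → [a].
/r/ — between /a/ and /a/, between two vowels — surfaces as [ɾ] (rule 1).
/a/ (between /r/ and /m/): no rule targets it → [a].
/m/ (between /a/ and /b/): no rule targets it → [m].
/b/ (between /m/ and /i/): rule 2 targets it, but not word-finally → unchanged [b].
/i/ (between /b/ and /b/): no rule targets it → [i].
/b/ meets the environment for rule 2 (word-finally) → [p].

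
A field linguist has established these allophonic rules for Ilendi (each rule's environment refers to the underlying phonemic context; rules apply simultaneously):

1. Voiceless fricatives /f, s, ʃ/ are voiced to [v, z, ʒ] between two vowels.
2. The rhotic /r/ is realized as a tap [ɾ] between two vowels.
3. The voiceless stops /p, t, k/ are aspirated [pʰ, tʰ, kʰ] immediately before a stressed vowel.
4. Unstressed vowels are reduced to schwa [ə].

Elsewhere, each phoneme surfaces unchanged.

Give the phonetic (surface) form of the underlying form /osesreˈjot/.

/o/ meets the environment for rule 4 (in an unstressed syllable) → [ə].
/s/ (between /o/ and /e/): between two vowels, so rule 1 applies → [z].
/e/ (between /s/ and /s/): in an unstressed syllable, so rule 4 applies → [ə].
/s/ (between /e/ and /r/) is in the target of rule 1 but the environment (between two vowels) is not met → [s].
/r/ — between /s/ and /e/; rule 2 does not apply here → [r].
/e/ — between /r/ and /j/, in an unstressed syllable — surfaces as [ə] (rule 4).
/j/ (between /e/ and /o/) is unaffected → [j].
/o/ — between /j/ and /t/; rule 4 does not apply here → [o].
/t/ — word-final; rule 3 does not apply here → [t].

[əzəsrəˈjot]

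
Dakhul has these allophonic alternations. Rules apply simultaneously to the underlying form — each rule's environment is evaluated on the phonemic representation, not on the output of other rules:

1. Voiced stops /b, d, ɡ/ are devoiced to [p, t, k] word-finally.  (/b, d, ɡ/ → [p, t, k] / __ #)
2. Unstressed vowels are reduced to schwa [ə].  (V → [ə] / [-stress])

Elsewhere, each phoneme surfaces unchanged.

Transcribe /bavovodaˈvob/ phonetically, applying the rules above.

[bəvəvədəˈvop]

/b/ (word-initial) fails the environment for rule 1, so it stays [b].
/a/ (between /b/ and /v/): in an unstressed syllable, so rule 2 applies → [ə].
/v/ (between /a/ and /o/) is unaffected → [v].
Rule 2 applies to /o/ (between /v/ and /v/: in an unstressed syllable) → [ə].
/v/ (between /o/ and /o/) is unaffected → [v].
Rule 2 applies to /o/ (between /v/ and /d/: in an unstressed syllable) → [ə].
/d/ — between /o/ and /a/; rule 1 does not apply here → [d].
Rule 2 applies to /a/ (between /d/ and /v/: in an unstressed syllable) → [ə].
/v/ — not in any rule's target class → [v].
/o/ — between /v/ and /b/; rule 2 does not apply here → [o].
/b/ (word-final) occurs word-finally → [p] by rule 1.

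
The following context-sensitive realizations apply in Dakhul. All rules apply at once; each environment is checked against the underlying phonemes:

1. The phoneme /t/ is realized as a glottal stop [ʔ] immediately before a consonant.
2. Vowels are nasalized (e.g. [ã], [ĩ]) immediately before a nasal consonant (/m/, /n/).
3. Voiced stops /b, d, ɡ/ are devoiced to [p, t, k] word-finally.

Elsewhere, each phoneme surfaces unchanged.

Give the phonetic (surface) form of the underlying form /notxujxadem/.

/n/ (word-initial): no rule targets it → [n].
/o/ (between /n/ and /t/) is in the target of rule 2 but the environment (before a nasal consonant) is not met → [o].
/t/ (between /o/ and /x/) occurs immediately before a consonant → [ʔ] by rule 1.
/x/ — not in any rule's target class → [x].
/u/ (between /x/ and /j/): rule 2 targets it, but not before a nasal consonant → unchanged [u].
/j/ (between /u/ and /x/): no rule targets it → [j].
/x/ — not in any rule's target class → [x].
/a/ — between /x/ and /d/; rule 2 does not apply here → [a].
/d/ (between /a/ and /e/) is in the target of rule 3 but the environment (word-finally) is not met → [d].
/e/ — between /d/ and /m/, before a nasal consonant — surfaces as [ẽ] (rule 2).
/m/ (word-final): no rule targets it → [m].

[noʔxujxadẽm]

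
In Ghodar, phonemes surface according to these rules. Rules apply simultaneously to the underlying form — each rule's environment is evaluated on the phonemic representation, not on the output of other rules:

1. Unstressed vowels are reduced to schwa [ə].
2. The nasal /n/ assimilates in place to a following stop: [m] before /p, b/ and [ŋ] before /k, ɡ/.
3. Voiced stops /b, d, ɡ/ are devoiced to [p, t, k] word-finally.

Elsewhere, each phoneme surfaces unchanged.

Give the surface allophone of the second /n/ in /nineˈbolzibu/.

/n/ — between /i/ and /e/; rule 2 does not apply here → [n].

[n]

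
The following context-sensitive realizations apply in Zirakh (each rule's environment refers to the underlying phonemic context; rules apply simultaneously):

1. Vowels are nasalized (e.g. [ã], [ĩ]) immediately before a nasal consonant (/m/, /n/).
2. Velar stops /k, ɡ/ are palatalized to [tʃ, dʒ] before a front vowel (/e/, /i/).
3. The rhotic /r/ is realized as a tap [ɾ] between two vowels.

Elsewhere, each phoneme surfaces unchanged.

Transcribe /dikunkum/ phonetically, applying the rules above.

[dikũnkũm]

/i/ (between /d/ and /k/) is in the target of rule 1 but the environment (before a nasal consonant) is not met → [i].
/k/ (between /i/ and /u/): rule 2 targets it, but not before a front vowel → unchanged [k].
/u/ meets the environment for rule 1 (before a nasal consonant) → [ũ].
/k/ — between /n/ and /u/; rule 2 does not apply here → [k].
/u/ (between /k/ and /m/): before a nasal consonant, so rule 1 applies → [ũ].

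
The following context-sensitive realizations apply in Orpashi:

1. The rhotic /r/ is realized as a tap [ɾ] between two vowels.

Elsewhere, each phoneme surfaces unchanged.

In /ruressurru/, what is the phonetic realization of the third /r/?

/r/ — between /u/ and /r/; rule 1 does not apply here → [r].

[r]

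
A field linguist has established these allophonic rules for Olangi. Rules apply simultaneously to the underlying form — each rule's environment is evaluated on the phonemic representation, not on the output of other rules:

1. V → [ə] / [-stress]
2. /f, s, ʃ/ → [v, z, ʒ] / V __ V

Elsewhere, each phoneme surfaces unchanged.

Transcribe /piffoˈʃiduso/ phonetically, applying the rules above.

[pəffəˈʒidəzə]

/p/ stays [p].
/i/ meets the environment for rule 1 (in an unstressed syllable) → [ə].
/f/ — between /i/ and /f/; rule 2 does not apply here → [f].
/f/ (between /f/ and /o/) fails the environment for rule 2, so it stays [f].
Rule 1 applies to /o/ (between /f/ and /ʃ/: in an unstressed syllable) → [ə].
Rule 2 applies to /ʃ/ (between /o/ and /i/: between two vowels) → [ʒ].
/i/ (between /ʃ/ and /d/) fails the environment for rule 1, so it stays [i].
/d/ (between /i/ and /u/) is unaffected → [d].
/u/ (between /d/ and /s/): in an unstressed syllable, so rule 1 applies → [ə].
/s/ meets the environment for rule 2 (between two vowels) → [z].
/o/ (word-final) occurs in an unstressed syllable → [ə] by rule 1.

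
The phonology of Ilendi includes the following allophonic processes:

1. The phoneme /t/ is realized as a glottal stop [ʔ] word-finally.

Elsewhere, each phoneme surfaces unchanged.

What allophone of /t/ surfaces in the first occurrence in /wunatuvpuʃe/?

/t/ (between /a/ and /u/) fails the environment for rule 1, so it stays [t].

[t]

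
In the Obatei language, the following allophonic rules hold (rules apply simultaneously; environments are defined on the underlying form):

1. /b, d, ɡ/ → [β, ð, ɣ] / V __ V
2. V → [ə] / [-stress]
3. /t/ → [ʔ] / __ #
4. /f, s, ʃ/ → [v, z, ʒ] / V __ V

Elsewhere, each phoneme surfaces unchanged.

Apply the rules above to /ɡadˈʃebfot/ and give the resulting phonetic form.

[ɡədˈʃebfəʔ]

/ɡ/ (word-initial): rule 1 targets it, but not between two vowels → unchanged [ɡ].
Rule 2 applies to /a/ (between /ɡ/ and /d/: in an unstressed syllable) → [ə].
/d/ — between /a/ and /ʃ/; rule 1 does not apply here → [d].
/ʃ/ — between /d/ and /e/; rule 4 does not apply here → [ʃ].
/e/ (between /ʃ/ and /b/) is in the target of rule 2 but the environment (in an unstressed syllable) is not met → [e].
/b/ (between /e/ and /f/): rule 1 targets it, but not between two vowels → unchanged [b].
/f/ (between /b/ and /o/): rule 4 targets it, but not between two vowels → unchanged [f].
/o/ — between /f/ and /t/, in an unstressed syllable — surfaces as [ə] (rule 2).
Rule 3 applies to /t/ (word-final: word-finally) → [ʔ].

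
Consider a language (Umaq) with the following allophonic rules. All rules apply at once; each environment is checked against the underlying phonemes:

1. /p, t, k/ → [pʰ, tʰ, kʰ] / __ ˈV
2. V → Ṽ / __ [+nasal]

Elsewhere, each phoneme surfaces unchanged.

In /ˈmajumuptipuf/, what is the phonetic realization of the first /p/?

[p]

/p/ (between /u/ and /t/): rule 1 targets it, but not immediately before a stressed vowel → unchanged [p].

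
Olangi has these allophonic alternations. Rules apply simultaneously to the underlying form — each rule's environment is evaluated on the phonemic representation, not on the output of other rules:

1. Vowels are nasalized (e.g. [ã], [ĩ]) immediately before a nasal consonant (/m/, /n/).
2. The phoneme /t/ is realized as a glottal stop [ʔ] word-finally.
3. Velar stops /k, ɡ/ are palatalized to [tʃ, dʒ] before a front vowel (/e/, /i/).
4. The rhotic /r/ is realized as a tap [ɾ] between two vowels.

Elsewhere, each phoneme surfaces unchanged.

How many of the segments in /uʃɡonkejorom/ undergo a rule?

4

Segments that undergo a rule: /o/ → [õ] (rule 1); /k/ → [tʃ] (rule 3); /r/ → [ɾ] (rule 4); /o/ → [õ] (rule 1).
All other segments surface unchanged.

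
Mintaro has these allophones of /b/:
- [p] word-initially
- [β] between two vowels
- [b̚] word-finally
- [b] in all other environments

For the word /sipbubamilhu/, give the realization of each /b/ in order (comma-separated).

Occurrence 1 (position 4): no conditioning environment matches → elsewhere allophone [b].
Occurrence 2 (position 6): between two vowels → [β].

[b], [β]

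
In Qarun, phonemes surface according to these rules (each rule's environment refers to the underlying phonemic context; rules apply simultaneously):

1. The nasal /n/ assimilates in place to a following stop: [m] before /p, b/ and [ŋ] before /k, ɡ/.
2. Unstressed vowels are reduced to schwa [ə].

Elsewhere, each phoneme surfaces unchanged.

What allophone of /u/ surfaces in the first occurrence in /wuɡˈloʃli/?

/u/ meets the environment for rule 2 (in an unstressed syllable) → [ə].

[ə]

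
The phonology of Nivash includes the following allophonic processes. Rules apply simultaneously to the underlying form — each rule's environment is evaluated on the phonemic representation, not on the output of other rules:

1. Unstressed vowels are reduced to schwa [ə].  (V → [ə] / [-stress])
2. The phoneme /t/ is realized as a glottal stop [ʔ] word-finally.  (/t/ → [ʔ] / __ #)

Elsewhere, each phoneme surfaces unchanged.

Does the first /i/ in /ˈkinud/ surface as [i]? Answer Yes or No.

Yes

/i/ (between /k/ and /n/): rule 1 targets it, but not in an unstressed syllable → unchanged [i].
The actual realization is [i], which matches [i].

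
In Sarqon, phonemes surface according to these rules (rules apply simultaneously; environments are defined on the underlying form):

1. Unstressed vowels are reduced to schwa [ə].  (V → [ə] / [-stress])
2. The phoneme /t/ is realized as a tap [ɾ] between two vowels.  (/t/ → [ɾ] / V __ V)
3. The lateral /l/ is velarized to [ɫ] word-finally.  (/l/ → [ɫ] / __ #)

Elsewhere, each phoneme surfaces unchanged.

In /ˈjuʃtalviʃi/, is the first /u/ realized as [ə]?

/u/ (between /j/ and /ʃ/) is in the target of rule 1 but the environment (in an unstressed syllable) is not met → [u].
The actual realization is [u], not [ə].

No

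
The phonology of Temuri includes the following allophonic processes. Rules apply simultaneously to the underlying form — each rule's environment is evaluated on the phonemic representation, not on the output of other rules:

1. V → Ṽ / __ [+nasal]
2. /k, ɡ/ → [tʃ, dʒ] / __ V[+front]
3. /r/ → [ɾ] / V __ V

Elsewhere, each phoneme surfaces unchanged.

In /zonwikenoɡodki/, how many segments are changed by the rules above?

4

Segments that undergo a rule: /o/ → [õ] (rule 1); /k/ → [tʃ] (rule 2); /e/ → [ẽ] (rule 1); /k/ → [tʃ] (rule 2).
All other segments surface unchanged.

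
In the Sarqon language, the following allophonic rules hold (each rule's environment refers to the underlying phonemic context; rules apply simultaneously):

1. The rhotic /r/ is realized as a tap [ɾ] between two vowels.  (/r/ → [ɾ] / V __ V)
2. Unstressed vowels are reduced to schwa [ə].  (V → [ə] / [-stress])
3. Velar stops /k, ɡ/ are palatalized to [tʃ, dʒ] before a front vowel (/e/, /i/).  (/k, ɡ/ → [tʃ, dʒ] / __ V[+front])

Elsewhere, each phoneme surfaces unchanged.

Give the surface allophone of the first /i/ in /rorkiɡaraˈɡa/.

/i/ meets the environment for rule 2 (in an unstressed syllable) → [ə].

[ə]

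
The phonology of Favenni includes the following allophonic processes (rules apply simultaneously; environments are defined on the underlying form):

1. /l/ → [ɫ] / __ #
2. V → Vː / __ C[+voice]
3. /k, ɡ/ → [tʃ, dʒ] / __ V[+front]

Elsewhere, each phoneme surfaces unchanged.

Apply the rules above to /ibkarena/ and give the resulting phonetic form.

[iːbkaːreːna]

/i/ meets the environment for rule 2 (before a voiced consonant) → [iː].
/b/ — not in any rule's target class → [b].
/k/ (between /b/ and /a/) is in the target of rule 3 but the environment (before a front vowel) is not met → [k].
/a/ meets the environment for rule 2 (before a voiced consonant) → [aː].
/r/ stays [r].
/e/ (between /r/ and /n/): before a voiced consonant, so rule 2 applies → [eː].
/n/ — not in any rule's target class → [n].
/a/ (word-final) is in the target of rule 2 but the environment (before a voiced consonant) is not met → [a].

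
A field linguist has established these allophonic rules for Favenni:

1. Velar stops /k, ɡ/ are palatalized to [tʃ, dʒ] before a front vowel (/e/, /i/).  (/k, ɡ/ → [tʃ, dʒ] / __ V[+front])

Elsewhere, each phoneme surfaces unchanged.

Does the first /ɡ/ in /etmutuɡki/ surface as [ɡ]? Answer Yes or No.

/ɡ/ (between /u/ and /k/) fails the environment for rule 1, so it stays [ɡ].
The actual realization is [ɡ], which matches [ɡ].

Yes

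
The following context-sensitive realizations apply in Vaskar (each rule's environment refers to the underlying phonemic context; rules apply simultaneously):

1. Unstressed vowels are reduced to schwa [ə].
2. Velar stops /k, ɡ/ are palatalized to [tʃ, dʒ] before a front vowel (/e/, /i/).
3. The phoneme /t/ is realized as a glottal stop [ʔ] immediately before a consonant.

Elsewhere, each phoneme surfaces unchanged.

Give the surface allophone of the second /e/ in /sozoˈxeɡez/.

[ə]

Rule 1 applies to /e/ (between /ɡ/ and /z/: in an unstressed syllable) → [ə].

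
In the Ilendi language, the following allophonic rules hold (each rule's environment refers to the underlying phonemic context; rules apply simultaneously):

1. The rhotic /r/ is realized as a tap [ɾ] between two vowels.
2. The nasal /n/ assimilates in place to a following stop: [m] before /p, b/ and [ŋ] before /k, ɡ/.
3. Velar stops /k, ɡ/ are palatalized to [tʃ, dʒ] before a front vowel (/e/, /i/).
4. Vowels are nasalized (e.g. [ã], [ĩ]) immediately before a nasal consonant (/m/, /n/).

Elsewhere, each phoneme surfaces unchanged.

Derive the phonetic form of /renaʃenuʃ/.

/r/ (word-initial) fails the environment for rule 1, so it stays [r].
/e/ — between /r/ and /n/, before a nasal consonant — surfaces as [ẽ] (rule 4).
/n/ (between /e/ and /a/) fails the environment for rule 2, so it stays [n].
/a/ — between /n/ and /ʃ/; rule 4 does not apply here → [a].
Rule 4 applies to /e/ (between /ʃ/ and /n/: before a nasal consonant) → [ẽ].
/n/ (between /e/ and /u/): rule 2 targets it, but not before a labial or velar stop → unchanged [n].
/u/ (between /n/ and /ʃ/) fails the environment for rule 4, so it stays [u].

[rẽnaʃẽnuʃ]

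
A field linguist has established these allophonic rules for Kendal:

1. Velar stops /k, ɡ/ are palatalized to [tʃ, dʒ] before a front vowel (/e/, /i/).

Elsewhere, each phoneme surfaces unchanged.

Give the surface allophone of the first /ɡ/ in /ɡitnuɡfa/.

/ɡ/ (word-initial) occurs before a front vowel → [dʒ] by rule 1.

[dʒ]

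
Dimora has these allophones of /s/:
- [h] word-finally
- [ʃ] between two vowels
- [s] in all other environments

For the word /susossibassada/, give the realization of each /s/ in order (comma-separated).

[s], [ʃ], [s], [s], [s], [s]

Occurrence 1 (position 1): no conditioning environment matches → elsewhere allophone [s].
Occurrence 2 (position 3): between two vowels → [ʃ].
Occurrence 3 (position 5): no conditioning environment matches → elsewhere allophone [s].
Occurrence 4 (position 6): no conditioning environment matches → elsewhere allophone [s].
Occurrence 5 (position 10): no conditioning environment matches → elsewhere allophone [s].
Occurrence 6 (position 11): no conditioning environment matches → elsewhere allophone [s].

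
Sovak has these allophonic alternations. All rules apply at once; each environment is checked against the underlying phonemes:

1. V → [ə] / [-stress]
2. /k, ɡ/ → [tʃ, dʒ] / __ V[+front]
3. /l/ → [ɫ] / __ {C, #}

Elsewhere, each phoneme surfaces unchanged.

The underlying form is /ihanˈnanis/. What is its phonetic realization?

[əhənˈnanəs]

/i/ (word-initial) occurs in an unstressed syllable → [ə] by rule 1.
/h/ — not in any rule's target class → [h].
Rule 1 applies to /a/ (between /h/ and /n/: in an unstressed syllable) → [ə].
/n/ (between /a/ and /n/) is unaffected → [n].
/n/ (between /n/ and /a/): no rule targets it → [n].
/a/ (between /n/ and /n/) is in the target of rule 1 but the environment (in an unstressed syllable) is not met → [a].
/n/ (between /a/ and /i/): no rule targets it → [n].
/i/ meets the environment for rule 1 (in an unstressed syllable) → [ə].
/s/ (word-final): no rule targets it → [s].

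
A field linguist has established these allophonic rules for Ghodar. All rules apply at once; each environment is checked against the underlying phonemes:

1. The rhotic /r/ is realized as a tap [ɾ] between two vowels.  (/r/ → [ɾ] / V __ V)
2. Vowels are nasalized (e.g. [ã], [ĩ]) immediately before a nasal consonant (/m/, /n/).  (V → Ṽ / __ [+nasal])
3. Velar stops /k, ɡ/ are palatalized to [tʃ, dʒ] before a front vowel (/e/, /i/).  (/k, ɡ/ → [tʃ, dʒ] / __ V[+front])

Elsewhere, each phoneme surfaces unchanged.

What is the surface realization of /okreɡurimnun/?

[okreɡuɾĩmnũn]

/o/ (word-initial) is in the target of rule 2 but the environment (before a nasal consonant) is not met → [o].
/k/ (between /o/ and /r/): rule 3 targets it, but not before a front vowel → unchanged [k].
/r/ — between /k/ and /e/; rule 1 does not apply here → [r].
/e/ — between /r/ and /ɡ/; rule 2 does not apply here → [e].
/ɡ/ (between /e/ and /u/): rule 3 targets it, but not before a front vowel → unchanged [ɡ].
/u/ — between /ɡ/ and /r/; rule 2 does not apply here → [u].
Rule 1 applies to /r/ (between /u/ and /i/: between two vowels) → [ɾ].
/i/ meets the environment for rule 2 (before a nasal consonant) → [ĩ].
/m/ — not in any rule's target class → [m].
/n/ — not in any rule's target class → [n].
/u/ (between /n/ and /n/) occurs before a nasal consonant → [ũ] by rule 2.
/n/ stays [n].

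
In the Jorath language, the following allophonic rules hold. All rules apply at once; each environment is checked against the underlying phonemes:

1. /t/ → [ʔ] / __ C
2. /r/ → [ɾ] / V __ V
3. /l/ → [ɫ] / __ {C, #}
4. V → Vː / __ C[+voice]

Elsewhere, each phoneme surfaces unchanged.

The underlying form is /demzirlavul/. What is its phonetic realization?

/d/ stays [d].
/e/ meets the environment for rule 4 (before a voiced consonant) → [eː].
/m/ — not in any rule's target class → [m].
/z/ (between /m/ and /i/) is unaffected → [z].
/i/ (between /z/ and /r/) occurs before a voiced consonant → [iː] by rule 4.
/r/ — between /i/ and /l/; rule 2 does not apply here → [r].
/l/ — between /r/ and /a/; rule 3 does not apply here → [l].
/a/ — between /l/ and /v/, before a voiced consonant — surfaces as [aː] (rule 4).
/v/ (between /a/ and /u/): no rule targets it → [v].
/u/ — between /v/ and /l/, before a voiced consonant — surfaces as [uː] (rule 4).
/l/ meets the environment for rule 3 (word-finally or immediately before a consonant) → [ɫ].

[deːmziːrlaːvuːɫ]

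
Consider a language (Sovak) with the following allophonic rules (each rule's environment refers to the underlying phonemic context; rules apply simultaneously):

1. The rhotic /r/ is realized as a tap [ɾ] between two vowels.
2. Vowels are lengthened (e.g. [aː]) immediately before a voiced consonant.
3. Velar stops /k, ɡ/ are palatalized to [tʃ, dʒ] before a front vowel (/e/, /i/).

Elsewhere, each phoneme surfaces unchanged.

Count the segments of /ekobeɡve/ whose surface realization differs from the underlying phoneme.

Segments that undergo a rule: /o/ → [oː] (rule 2); /e/ → [eː] (rule 2).
All other segments surface unchanged.

2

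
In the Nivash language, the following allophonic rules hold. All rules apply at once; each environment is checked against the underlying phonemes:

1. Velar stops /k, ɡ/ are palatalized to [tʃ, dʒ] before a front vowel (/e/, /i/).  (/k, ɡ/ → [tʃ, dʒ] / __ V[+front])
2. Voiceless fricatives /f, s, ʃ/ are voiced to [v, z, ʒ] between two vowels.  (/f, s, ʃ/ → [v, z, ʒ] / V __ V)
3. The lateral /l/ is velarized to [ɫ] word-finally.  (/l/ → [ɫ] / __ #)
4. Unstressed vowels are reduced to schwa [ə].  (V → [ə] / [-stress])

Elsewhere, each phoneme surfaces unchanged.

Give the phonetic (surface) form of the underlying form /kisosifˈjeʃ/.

/k/ (word-initial): before a front vowel, so rule 1 applies → [tʃ].
/i/ — between /k/ and /s/, in an unstressed syllable — surfaces as [ə] (rule 4).
/s/ (between /i/ and /o/): between two vowels, so rule 2 applies → [z].
/o/ (between /s/ and /s/): in an unstressed syllable, so rule 4 applies → [ə].
/s/ (between /o/ and /i/): between two vowels, so rule 2 applies → [z].
/i/ (between /s/ and /f/) occurs in an unstressed syllable → [ə] by rule 4.
/f/ (between /i/ and /j/) is in the target of rule 2 but the environment (between two vowels) is not met → [f].
/e/ (between /j/ and /ʃ/) fails the environment for rule 4, so it stays [e].
/ʃ/ — word-final; rule 2 does not apply here → [ʃ].

[tʃəzəzəfˈjeʃ]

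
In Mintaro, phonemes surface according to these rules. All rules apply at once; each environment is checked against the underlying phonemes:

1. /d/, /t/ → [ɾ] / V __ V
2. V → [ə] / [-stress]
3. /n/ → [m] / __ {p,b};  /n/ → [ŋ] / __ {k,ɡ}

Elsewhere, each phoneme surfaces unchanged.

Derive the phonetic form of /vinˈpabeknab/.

[vəmˈpabəknəb]

/i/ — between /v/ and /n/, in an unstressed syllable — surfaces as [ə] (rule 2).
/n/ (between /i/ and /p/) occurs before a labial or velar stop → [m] by rule 3.
/a/ (between /p/ and /b/) is in the target of rule 2 but the environment (in an unstressed syllable) is not met → [a].
Rule 2 applies to /e/ (between /b/ and /k/: in an unstressed syllable) → [ə].
/n/ (between /k/ and /a/) is in the target of rule 3 but the environment (before a labial or velar stop) is not met → [n].
/a/ (between /n/ and /b/) occurs in an unstressed syllable → [ə] by rule 2.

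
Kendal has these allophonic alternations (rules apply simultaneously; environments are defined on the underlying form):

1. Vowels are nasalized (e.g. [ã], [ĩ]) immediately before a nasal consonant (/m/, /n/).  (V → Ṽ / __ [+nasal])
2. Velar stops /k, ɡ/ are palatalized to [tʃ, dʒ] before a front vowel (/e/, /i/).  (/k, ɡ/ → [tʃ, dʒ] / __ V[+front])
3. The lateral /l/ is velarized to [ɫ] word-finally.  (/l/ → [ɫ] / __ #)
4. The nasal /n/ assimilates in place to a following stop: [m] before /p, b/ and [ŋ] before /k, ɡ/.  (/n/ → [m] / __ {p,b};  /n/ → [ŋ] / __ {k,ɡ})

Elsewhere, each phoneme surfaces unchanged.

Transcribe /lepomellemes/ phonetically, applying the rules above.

[lepõmellẽmes]

/l/ (word-initial): rule 3 targets it, but not word-finally → unchanged [l].
/e/ — between /l/ and /p/; rule 1 does not apply here → [e].
/p/ (between /e/ and /o/): no rule targets it → [p].
/o/ (between /p/ and /m/) occurs before a nasal consonant → [õ] by rule 1.
/m/ (between /o/ and /e/) is unaffected → [m].
/e/ (between /m/ and /l/) fails the environment for rule 1, so it stays [e].
/l/ (between /e/ and /l/) is in the target of rule 3 but the environment (word-finally) is not met → [l].
/l/ (between /l/ and /e/) fails the environment for rule 3, so it stays [l].
/e/ (between /l/ and /m/): before a nasal consonant, so rule 1 applies → [ẽ].
/m/ stays [m].
/e/ (between /m/ and /s/): rule 1 targets it, but not before a nasal consonant → unchanged [e].
/s/ (word-final) is unaffected → [s].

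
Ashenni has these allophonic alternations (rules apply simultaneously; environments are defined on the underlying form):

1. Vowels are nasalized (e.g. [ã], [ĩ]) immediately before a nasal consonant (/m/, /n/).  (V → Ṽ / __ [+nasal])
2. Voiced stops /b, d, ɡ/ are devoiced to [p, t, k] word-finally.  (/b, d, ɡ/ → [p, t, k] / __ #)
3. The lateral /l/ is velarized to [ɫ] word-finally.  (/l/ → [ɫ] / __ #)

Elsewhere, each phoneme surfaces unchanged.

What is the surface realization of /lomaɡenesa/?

[lõmaɡẽnesa]

/l/ (word-initial): rule 3 targets it, but not word-finally → unchanged [l].
/o/ — between /l/ and /m/, before a nasal consonant — surfaces as [õ] (rule 1).
/a/ (between /m/ and /ɡ/): rule 1 targets it, but not before a nasal consonant → unchanged [a].
/ɡ/ (between /a/ and /e/): rule 2 targets it, but not word-finally → unchanged [ɡ].
/e/ — between /ɡ/ and /n/, before a nasal consonant — surfaces as [ẽ] (rule 1).
/e/ — between /n/ and /s/; rule 1 does not apply here → [e].
/a/ (word-final) fails the environment for rule 1, so it stays [a].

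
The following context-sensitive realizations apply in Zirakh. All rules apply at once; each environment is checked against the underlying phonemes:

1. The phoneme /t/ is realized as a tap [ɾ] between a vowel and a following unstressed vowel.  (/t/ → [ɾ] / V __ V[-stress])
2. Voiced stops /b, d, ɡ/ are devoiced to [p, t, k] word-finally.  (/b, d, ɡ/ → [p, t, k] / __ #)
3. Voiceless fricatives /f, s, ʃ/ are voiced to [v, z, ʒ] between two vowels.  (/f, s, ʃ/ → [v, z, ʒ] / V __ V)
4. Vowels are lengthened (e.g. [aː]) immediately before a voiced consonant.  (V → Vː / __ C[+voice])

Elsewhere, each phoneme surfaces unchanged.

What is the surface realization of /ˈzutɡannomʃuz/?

/u/ (between /z/ and /t/) fails the environment for rule 4, so it stays [u].
/t/ (between /u/ and /ɡ/) is in the target of rule 1 but the environment (between a vowel and a following unstressed vowel) is not met → [t].
/ɡ/ — between /t/ and /a/; rule 2 does not apply here → [ɡ].
/a/ meets the environment for rule 4 (before a voiced consonant) → [aː].
/o/ meets the environment for rule 4 (before a voiced consonant) → [oː].
/ʃ/ (between /m/ and /u/): rule 3 targets it, but not between two vowels → unchanged [ʃ].
/u/ (between /ʃ/ and /z/) occurs before a voiced consonant → [uː] by rule 4.

[ˈzutɡaːnnoːmʃuːz]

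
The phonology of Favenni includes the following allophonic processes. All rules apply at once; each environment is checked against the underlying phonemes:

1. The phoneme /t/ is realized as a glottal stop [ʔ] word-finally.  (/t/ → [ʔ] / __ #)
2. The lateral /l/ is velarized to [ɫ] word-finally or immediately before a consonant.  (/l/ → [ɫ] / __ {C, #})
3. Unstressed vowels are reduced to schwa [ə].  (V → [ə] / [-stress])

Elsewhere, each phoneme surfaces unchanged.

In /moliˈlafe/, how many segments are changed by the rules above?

Segments that undergo a rule: /o/ → [ə] (rule 3); /i/ → [ə] (rule 3); /e/ → [ə] (rule 3).
All other segments surface unchanged.

3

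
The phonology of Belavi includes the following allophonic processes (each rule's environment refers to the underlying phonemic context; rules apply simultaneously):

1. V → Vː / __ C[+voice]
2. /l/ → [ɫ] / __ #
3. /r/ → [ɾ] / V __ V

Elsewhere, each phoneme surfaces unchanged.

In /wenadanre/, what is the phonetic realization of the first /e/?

/e/ (between /w/ and /n/) occurs before a voiced consonant → [eː] by rule 1.

[eː]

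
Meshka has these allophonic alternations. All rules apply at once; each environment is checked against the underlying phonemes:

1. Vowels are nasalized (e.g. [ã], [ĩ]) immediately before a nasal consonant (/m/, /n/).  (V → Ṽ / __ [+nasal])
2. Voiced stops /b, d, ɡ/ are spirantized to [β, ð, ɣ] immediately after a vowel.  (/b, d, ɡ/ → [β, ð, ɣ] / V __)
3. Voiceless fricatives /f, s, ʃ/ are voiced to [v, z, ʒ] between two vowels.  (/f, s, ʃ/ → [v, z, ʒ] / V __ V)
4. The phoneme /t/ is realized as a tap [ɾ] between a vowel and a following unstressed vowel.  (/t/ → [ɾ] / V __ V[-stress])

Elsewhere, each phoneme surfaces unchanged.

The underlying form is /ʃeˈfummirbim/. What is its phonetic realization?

[ʃeˈvũmmirbĩm]

/ʃ/ (word-initial) is in the target of rule 3 but the environment (between two vowels) is not met → [ʃ].
/e/ — between /ʃ/ and /f/; rule 1 does not apply here → [e].
/f/ (between /e/ and /u/): between two vowels, so rule 3 applies → [v].
/u/ (between /f/ and /m/) occurs before a nasal consonant → [ũ] by rule 1.
/m/ — not in any rule's target class → [m].
/m/ — not in any rule's target class → [m].
/i/ (between /m/ and /r/) is in the target of rule 1 but the environment (before a nasal consonant) is not met → [i].
/r/ (between /i/ and /b/): no rule targets it → [r].
/b/ — between /r/ and /i/; rule 2 does not apply here → [b].
/i/ meets the environment for rule 1 (before a nasal consonant) → [ĩ].
/m/ (word-final): no rule targets it → [m].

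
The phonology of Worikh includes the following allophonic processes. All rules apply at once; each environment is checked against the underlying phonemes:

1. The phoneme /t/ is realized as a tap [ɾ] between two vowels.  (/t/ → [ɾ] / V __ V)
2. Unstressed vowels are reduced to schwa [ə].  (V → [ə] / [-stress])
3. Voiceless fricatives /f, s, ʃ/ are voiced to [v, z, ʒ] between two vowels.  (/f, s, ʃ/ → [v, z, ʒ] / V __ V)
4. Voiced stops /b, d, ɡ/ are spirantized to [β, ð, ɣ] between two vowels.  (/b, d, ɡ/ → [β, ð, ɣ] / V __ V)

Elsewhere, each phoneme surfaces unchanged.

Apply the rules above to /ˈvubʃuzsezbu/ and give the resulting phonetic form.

/v/ stays [v].
/u/ — between /v/ and /b/; rule 2 does not apply here → [u].
/b/ (between /u/ and /ʃ/) fails the environment for rule 4, so it stays [b].
/ʃ/ (between /b/ and /u/) fails the environment for rule 3, so it stays [ʃ].
/u/ meets the environment for rule 2 (in an unstressed syllable) → [ə].
/z/ (between /u/ and /s/): no rule targets it → [z].
/s/ (between /z/ and /e/): rule 3 targets it, but not between two vowels → unchanged [s].
Rule 2 applies to /e/ (between /s/ and /z/: in an unstressed syllable) → [ə].
/z/ (between /e/ and /b/): no rule targets it → [z].
/b/ (between /z/ and /u/): rule 4 targets it, but not between two vowels → unchanged [b].
/u/ (word-final): in an unstressed syllable, so rule 2 applies → [ə].

[ˈvubʃəzsəzbə]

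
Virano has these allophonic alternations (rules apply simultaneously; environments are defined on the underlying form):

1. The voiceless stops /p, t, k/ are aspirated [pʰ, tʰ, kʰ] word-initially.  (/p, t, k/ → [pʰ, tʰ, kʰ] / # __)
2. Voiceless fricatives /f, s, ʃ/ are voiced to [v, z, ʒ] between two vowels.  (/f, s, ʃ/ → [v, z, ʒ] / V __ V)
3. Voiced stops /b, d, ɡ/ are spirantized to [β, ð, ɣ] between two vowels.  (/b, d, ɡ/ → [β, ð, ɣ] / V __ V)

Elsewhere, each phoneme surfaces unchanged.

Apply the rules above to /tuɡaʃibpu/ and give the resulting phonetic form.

/t/ — word-initial, word-initially — surfaces as [tʰ] (rule 1).
/u/ (between /t/ and /ɡ/) is unaffected → [u].
/ɡ/ (between /u/ and /a/) occurs between two vowels → [ɣ] by rule 3.
/a/ — not in any rule's target class → [a].
/ʃ/ — between /a/ and /i/, between two vowels — surfaces as [ʒ] (rule 2).
/i/ — not in any rule's target class → [i].
/b/ (between /i/ and /p/): rule 3 targets it, but not between two vowels → unchanged [b].
/p/ — between /b/ and /u/; rule 1 does not apply here → [p].
/u/ stays [u].

[tʰuɣaʒibpu]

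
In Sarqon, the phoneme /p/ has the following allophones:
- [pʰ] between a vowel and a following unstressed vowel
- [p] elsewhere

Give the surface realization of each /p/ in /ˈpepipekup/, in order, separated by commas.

Occurrence 1 (position 1): no conditioning environment matches → elsewhere allophone [p].
Occurrence 2 (position 3): between a vowel and a following unstressed vowel → [pʰ].
Occurrence 3 (position 5): between a vowel and a following unstressed vowel → [pʰ].
Occurrence 4 (position 9): no conditioning environment matches → elsewhere allophone [p].

[p], [pʰ], [pʰ], [p]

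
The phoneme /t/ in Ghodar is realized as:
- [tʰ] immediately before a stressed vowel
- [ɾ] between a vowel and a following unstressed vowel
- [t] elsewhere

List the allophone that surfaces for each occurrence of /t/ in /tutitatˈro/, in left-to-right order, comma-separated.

[t], [ɾ], [ɾ], [t]

Occurrence 1 (position 1): no conditioning environment matches → elsewhere allophone [t].
Occurrence 2 (position 3): between a vowel and an unstressed vowel → [ɾ].
Occurrence 3 (position 5): between a vowel and an unstressed vowel → [ɾ].
Occurrence 4 (position 7): no conditioning environment matches → elsewhere allophone [t].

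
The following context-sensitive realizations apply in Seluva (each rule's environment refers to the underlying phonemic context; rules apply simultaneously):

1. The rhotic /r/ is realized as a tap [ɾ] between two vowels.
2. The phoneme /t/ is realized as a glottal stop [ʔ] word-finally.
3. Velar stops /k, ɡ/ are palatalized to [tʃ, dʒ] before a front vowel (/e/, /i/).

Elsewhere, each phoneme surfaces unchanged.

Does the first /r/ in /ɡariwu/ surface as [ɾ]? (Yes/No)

Rule 1 applies to /r/ (between /a/ and /i/: between two vowels) → [ɾ].
The actual realization is [ɾ], which matches [ɾ].

Yes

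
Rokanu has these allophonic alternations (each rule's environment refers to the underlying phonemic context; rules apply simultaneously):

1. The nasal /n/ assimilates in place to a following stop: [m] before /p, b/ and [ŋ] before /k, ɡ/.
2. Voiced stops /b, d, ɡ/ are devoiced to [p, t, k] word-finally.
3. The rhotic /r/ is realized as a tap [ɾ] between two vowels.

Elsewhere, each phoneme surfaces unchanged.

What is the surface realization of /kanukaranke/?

/k/ (word-initial): no rule targets it → [k].
/a/ — not in any rule's target class → [a].
/n/ (between /a/ and /u/): rule 1 targets it, but not before a labial or velar stop → unchanged [n].
/u/ — not in any rule's target class → [u].
/k/ (between /u/ and /a/) is unaffected → [k].
/a/ (between /k/ and /r/) is unaffected → [a].
/r/ — between /a/ and /a/, between two vowels — surfaces as [ɾ] (rule 3).
/a/ — not in any rule's target class → [a].
/n/ meets the environment for rule 1 (before a labial or velar stop) → [ŋ].
/k/ (between /n/ and /e/): no rule targets it → [k].
/e/ — not in any rule's target class → [e].

[kanukaɾaŋke]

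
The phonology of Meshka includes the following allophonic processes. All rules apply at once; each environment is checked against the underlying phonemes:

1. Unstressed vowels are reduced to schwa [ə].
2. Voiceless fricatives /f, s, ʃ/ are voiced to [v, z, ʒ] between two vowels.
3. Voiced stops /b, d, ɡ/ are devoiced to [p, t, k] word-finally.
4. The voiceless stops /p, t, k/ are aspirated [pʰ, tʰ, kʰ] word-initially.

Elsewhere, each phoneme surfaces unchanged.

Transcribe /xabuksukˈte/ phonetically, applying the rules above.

[xəbəksəkˈte]

/x/ — not in any rule's target class → [x].
Rule 1 applies to /a/ (between /x/ and /b/: in an unstressed syllable) → [ə].
/b/ (between /a/ and /u/) is in the target of rule 3 but the environment (word-finally) is not met → [b].
Rule 1 applies to /u/ (between /b/ and /k/: in an unstressed syllable) → [ə].
/k/ (between /u/ and /s/) is in the target of rule 4 but the environment (word-initially) is not met → [k].
/s/ (between /k/ and /u/) is in the target of rule 2 but the environment (between two vowels) is not met → [s].
/u/ — between /s/ and /k/, in an unstressed syllable — surfaces as [ə] (rule 1).
/k/ (between /u/ and /t/) is in the target of rule 4 but the environment (word-initially) is not met → [k].
/t/ — between /k/ and /e/; rule 4 does not apply here → [t].
/e/ — word-final; rule 1 does not apply here → [e].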